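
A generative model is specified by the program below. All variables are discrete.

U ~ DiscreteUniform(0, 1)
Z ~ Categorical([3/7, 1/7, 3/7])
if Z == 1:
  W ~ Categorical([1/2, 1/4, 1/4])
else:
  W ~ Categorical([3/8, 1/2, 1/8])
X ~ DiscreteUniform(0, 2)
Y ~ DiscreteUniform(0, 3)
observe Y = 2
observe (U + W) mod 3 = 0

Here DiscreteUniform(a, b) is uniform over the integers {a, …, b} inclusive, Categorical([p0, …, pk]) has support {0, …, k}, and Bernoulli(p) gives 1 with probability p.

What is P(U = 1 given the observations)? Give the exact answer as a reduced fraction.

P(U = 1 | obs) = 4/15

Enumerate traces; 18 have nonzero weight after conditioning:
  (U=0, Z=0, W=0, X=0, Y=2) weight 3/448
  (U=0, Z=0, W=0, X=1, Y=2) weight 3/448
  (U=0, Z=0, W=0, X=2, Y=2) weight 3/448
  (U=0, Z=1, W=0, X=0, Y=2) weight 1/336
  (U=0, Z=1, W=0, X=1, Y=2) weight 1/336
  (U=0, Z=1, W=0, X=2, Y=2) weight 1/336
  (U=0, Z=2, W=0, X=0, Y=2) weight 3/448
  (U=0, Z=2, W=0, X=1, Y=2) weight 3/448
  (U=1, Z=0, W=2, X=0, Y=2) weight 1/448
  … 9 more
Group by U:
  weight(U=0) = 11/224
  weight(U=1) = 1/56
Total weight = 11/224 + 1/56 = 15/224
P(U=0 | obs) = 11/224 / 15/224 = 11/15
P(U=1 | obs) = 1/56 / 15/224 = 4/15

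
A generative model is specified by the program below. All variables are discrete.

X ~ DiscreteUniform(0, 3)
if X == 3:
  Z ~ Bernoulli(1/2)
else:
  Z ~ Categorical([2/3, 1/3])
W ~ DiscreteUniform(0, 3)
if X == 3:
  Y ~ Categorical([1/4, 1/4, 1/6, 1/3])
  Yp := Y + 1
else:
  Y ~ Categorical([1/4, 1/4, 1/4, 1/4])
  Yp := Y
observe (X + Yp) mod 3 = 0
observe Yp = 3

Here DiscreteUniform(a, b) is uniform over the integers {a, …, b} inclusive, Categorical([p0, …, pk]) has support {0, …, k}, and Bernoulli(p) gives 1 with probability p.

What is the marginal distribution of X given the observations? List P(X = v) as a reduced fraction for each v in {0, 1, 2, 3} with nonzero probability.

Enumerate traces; 16 have nonzero weight after conditioning:
  (X=0, Z=0, W=0, Y=3) weight 1/96
  (X=0, Z=0, W=1, Y=3) weight 1/96
  (X=0, Z=0, W=2, Y=3) weight 1/96
  (X=0, Z=0, W=3, Y=3) weight 1/96
  (X=0, Z=1, W=0, Y=3) weight 1/192
  (X=0, Z=1, W=1, Y=3) weight 1/192
  (X=0, Z=1, W=2, Y=3) weight 1/192
  (X=0, Z=1, W=3, Y=3) weight 1/192
  (X=3, Z=0, W=0, Y=2) weight 1/192
  … 7 more
Group by X:
  weight(X=0) = 1/16
  weight(X=3) = 1/24
Total weight = 1/16 + 1/24 = 5/48
P(X=0 | obs) = 1/16 / 5/48 = 3/5
P(X=3 | obs) = 1/24 / 5/48 = 2/5

P(X=0) = 3/5, P(X=3) = 2/5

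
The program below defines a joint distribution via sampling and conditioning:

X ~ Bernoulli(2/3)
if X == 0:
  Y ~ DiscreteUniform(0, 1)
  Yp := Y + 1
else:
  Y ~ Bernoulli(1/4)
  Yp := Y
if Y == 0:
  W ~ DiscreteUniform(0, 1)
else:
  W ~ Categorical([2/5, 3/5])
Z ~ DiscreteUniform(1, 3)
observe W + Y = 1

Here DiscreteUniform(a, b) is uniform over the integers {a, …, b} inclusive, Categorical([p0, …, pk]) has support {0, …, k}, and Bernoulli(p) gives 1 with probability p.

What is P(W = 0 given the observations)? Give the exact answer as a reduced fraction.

P(W = 0 | obs) = 2/7

Enumerate traces; 12 have nonzero weight after conditioning:
  (X=0, Y=0, W=1, Z=1) weight 1/36
  (X=0, Y=0, W=1, Z=2) weight 1/36
  (X=0, Y=0, W=1, Z=3) weight 1/36
  (X=0, Y=1, W=0, Z=1) weight 1/45
  (X=0, Y=1, W=0, Z=2) weight 1/45
  (X=0, Y=1, W=0, Z=3) weight 1/45
  (X=1, Y=0, W=1, Z=1) weight 1/12
  (X=1, Y=0, W=1, Z=2) weight 1/12
  … 4 more
Group by W:
  weight(W=0) = 2/15
  weight(W=1) = 1/3
Total weight = 2/15 + 1/3 = 7/15
P(W=0 | obs) = 2/15 / 7/15 = 2/7
P(W=1 | obs) = 1/3 / 7/15 = 5/7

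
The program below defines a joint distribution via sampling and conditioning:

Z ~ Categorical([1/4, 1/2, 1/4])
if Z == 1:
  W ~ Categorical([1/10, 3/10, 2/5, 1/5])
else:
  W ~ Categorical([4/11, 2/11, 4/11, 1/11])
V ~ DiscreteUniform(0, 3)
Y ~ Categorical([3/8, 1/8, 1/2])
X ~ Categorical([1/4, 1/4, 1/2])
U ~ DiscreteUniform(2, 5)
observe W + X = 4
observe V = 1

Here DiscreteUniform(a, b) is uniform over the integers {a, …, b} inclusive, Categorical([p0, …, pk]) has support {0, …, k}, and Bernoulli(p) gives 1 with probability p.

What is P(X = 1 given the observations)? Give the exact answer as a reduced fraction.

Enumerate traces; 72 have nonzero weight after conditioning:
  (Z=0, W=2, V=1, Y=0, X=2, U=2) weight 3/2816
  (Z=0, W=2, V=1, Y=0, X=2, U=3) weight 3/2816
  (Z=0, W=2, V=1, Y=0, X=2, U=4) weight 3/2816
  (Z=0, W=2, V=1, Y=0, X=2, U=5) weight 3/2816
  (Z=0, W=2, V=1, Y=1, X=2, U=2) weight 1/2816
  (Z=0, W=2, V=1, Y=1, X=2, U=3) weight 1/2816
  (Z=0, W=2, V=1, Y=1, X=2, U=4) weight 1/2816
  (Z=0, W=2, V=1, Y=1, X=2, U=5) weight 1/2816
  (Z=0, W=3, V=1, Y=0, X=1, U=2) weight 3/22528
  … 63 more
Group by X:
  weight(X=1) = 1/110
  weight(X=2) = 21/440
Total weight = 1/110 + 21/440 = 5/88
P(X=1 | obs) = 1/110 / 5/88 = 4/25
P(X=2 | obs) = 21/440 / 5/88 = 21/25

P(X = 1 | obs) = 4/25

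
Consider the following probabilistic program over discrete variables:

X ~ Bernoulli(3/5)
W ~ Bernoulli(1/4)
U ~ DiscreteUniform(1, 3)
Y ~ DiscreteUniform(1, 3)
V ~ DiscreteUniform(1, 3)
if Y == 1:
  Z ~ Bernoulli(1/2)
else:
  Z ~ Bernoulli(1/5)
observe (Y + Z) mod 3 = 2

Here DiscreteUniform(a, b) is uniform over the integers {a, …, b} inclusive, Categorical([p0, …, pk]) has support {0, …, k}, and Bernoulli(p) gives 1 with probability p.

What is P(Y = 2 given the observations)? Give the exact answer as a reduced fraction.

P(Y = 2 | obs) = 8/13

Enumerate traces; 72 have nonzero weight after conditioning:
  (X=0, W=0, U=1, Y=1, V=1, Z=1) weight 1/180
  (X=0, W=0, U=1, Y=1, V=2, Z=1) weight 1/180
  (X=0, W=0, U=1, Y=1, V=3, Z=1) weight 1/180
  (X=0, W=0, U=1, Y=2, V=1, Z=0) weight 2/225
  (X=0, W=0, U=1, Y=2, V=2, Z=0) weight 2/225
  (X=0, W=0, U=1, Y=2, V=3, Z=0) weight 2/225
  (X=0, W=0, U=2, Y=1, V=1, Z=1) weight 1/180
  (X=0, W=0, U=2, Y=1, V=2, Z=1) weight 1/180
  … 64 more
Group by Y:
  weight(Y=1) = 1/6
  weight(Y=2) = 4/15
Total weight = 1/6 + 4/15 = 13/30
P(Y=1 | obs) = 1/6 / 13/30 = 5/13
P(Y=2 | obs) = 4/15 / 13/30 = 8/13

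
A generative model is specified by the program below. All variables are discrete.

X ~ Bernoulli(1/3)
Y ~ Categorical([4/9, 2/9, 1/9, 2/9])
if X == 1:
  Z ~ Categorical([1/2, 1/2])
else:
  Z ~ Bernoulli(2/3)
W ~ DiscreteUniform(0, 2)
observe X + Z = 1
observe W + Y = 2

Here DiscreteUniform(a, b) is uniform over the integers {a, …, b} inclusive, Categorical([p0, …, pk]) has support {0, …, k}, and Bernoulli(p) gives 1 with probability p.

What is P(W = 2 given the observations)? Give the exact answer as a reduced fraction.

Enumerate traces; 6 have nonzero weight after conditioning:
  (X=0, Y=0, Z=1, W=2) weight 16/243
  (X=0, Y=1, Z=1, W=1) weight 8/243
  (X=0, Y=2, Z=1, W=0) weight 4/243
  (X=1, Y=0, Z=0, W=2) weight 2/81
  (X=1, Y=1, Z=0, W=1) weight 1/81
  (X=1, Y=2, Z=0, W=0) weight 1/162
Group by W:
  weight(W=0) = 11/486
  weight(W=1) = 11/243
  weight(W=2) = 22/243
Total weight = 11/486 + 11/243 + 22/243 = 77/486
P(W=0 | obs) = 11/486 / 77/486 = 1/7
P(W=1 | obs) = 11/243 / 77/486 = 2/7
P(W=2 | obs) = 22/243 / 77/486 = 4/7

P(W = 2 | obs) = 4/7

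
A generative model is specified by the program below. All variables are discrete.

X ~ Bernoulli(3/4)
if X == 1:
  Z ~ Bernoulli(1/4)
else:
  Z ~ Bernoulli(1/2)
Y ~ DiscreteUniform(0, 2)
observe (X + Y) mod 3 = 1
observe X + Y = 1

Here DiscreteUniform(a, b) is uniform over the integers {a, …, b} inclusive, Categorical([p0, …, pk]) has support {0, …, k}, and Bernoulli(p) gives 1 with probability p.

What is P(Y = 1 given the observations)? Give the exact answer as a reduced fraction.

Enumerate traces; 4 have nonzero weight after conditioning:
  (X=0, Z=0, Y=1) weight 1/24
  (X=0, Z=1, Y=1) weight 1/24
  (X=1, Z=0, Y=0) weight 3/16
  (X=1, Z=1, Y=0) weight 1/16
Group by Y:
  weight(Y=0) = 1/4
  weight(Y=1) = 1/12
Total weight = 1/4 + 1/12 = 1/3
P(Y=0 | obs) = 1/4 / 1/3 = 3/4
P(Y=1 | obs) = 1/12 / 1/3 = 1/4

P(Y = 1 | obs) = 1/4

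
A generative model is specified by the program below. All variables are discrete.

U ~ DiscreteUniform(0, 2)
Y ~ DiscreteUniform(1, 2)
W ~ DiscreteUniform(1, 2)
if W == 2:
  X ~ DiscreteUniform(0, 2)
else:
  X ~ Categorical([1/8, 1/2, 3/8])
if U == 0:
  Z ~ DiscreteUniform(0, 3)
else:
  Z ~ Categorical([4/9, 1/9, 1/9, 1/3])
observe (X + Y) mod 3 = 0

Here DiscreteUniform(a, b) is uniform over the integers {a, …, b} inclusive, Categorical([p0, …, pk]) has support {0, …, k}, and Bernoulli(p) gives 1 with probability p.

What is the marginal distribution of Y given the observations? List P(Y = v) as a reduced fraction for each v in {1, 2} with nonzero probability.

Enumerate traces; 48 have nonzero weight after conditioning:
  (U=0, Y=1, W=1, X=2, Z=0) weight 1/128
  (U=0, Y=1, W=1, X=2, Z=1) weight 1/128
  (U=0, Y=1, W=1, X=2, Z=2) weight 1/128
  (U=0, Y=1, W=1, X=2, Z=3) weight 1/128
  (U=0, Y=1, W=2, X=2, Z=0) weight 1/144
  (U=0, Y=1, W=2, X=2, Z=1) weight 1/144
  (U=0, Y=1, W=2, X=2, Z=2) weight 1/144
  (U=0, Y=1, W=2, X=2, Z=3) weight 1/144
  (U=0, Y=2, W=1, X=1, Z=0) weight 1/96
  … 39 more
Group by Y:
  weight(Y=1) = 17/96
  weight(Y=2) = 5/24
Total weight = 17/96 + 5/24 = 37/96
P(Y=1 | obs) = 17/96 / 37/96 = 17/37
P(Y=2 | obs) = 5/24 / 37/96 = 20/37

P(Y=1) = 17/37, P(Y=2) = 20/37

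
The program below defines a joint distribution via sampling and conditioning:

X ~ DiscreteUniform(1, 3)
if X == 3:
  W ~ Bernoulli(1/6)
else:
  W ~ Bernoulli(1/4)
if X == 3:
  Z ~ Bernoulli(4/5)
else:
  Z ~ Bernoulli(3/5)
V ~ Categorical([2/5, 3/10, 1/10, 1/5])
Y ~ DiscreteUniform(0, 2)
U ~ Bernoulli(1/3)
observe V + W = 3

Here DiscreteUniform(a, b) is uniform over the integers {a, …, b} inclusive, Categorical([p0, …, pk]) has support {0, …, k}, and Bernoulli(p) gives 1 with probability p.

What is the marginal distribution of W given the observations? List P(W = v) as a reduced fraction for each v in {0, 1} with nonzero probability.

Enumerate traces; 72 have nonzero weight after conditioning:
  (X=1, W=0, Z=0, V=3, Y=0, U=0) weight 1/225
  (X=1, W=0, Z=0, V=3, Y=0, U=1) weight 1/450
  (X=1, W=0, Z=0, V=3, Y=1, U=0) weight 1/225
  (X=1, W=0, Z=0, V=3, Y=1, U=1) weight 1/450
  (X=1, W=0, Z=0, V=3, Y=2, U=0) weight 1/225
  (X=1, W=0, Z=0, V=3, Y=2, U=1) weight 1/450
  (X=1, W=0, Z=1, V=3, Y=0, U=0) weight 1/150
  (X=1, W=0, Z=1, V=3, Y=0, U=1) weight 1/300
  (X=1, W=1, Z=0, V=2, Y=0, U=0) weight 1/1350
  … 63 more
Group by W:
  weight(W=0) = 7/45
  weight(W=1) = 1/45
Total weight = 7/45 + 1/45 = 8/45
P(W=0 | obs) = 7/45 / 8/45 = 7/8
P(W=1 | obs) = 1/45 / 8/45 = 1/8

P(W=0) = 7/8, P(W=1) = 1/8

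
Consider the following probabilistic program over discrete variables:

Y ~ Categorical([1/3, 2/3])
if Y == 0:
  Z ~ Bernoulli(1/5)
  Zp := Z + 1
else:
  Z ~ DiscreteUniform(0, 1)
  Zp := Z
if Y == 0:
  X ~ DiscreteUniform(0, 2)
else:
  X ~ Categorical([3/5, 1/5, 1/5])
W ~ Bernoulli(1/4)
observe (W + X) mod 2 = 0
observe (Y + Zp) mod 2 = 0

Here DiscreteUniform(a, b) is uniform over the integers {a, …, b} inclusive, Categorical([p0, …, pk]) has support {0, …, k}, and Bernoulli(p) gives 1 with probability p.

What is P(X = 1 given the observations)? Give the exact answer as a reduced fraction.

P(X = 1 | obs) = 2/23

Enumerate traces; 6 have nonzero weight after conditioning:
  (Y=0, Z=1, X=0, W=0) weight 1/60
  (Y=0, Z=1, X=1, W=1) weight 1/180
  (Y=0, Z=1, X=2, W=0) weight 1/60
  (Y=1, Z=1, X=0, W=0) weight 3/20
  (Y=1, Z=1, X=1, W=1) weight 1/60
  (Y=1, Z=1, X=2, W=0) weight 1/20
Group by X:
  weight(X=0) = 1/6
  weight(X=1) = 1/45
  weight(X=2) = 1/15
Total weight = 1/6 + 1/45 + 1/15 = 23/90
P(X=0 | obs) = 1/6 / 23/90 = 15/23
P(X=1 | obs) = 1/45 / 23/90 = 2/23
P(X=2 | obs) = 1/15 / 23/90 = 6/23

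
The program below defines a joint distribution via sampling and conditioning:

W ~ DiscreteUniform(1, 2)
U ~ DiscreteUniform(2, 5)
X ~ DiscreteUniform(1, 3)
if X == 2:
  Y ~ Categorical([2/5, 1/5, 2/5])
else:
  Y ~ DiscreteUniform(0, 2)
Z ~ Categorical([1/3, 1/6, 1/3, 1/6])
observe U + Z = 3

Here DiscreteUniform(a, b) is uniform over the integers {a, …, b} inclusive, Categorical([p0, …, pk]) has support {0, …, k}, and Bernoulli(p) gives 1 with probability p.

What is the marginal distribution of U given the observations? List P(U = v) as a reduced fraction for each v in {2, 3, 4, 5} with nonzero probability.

Enumerate traces; 36 have nonzero weight after conditioning:
  (W=1, U=2, X=1, Y=0, Z=1) weight 1/432
  (W=1, U=2, X=1, Y=1, Z=1) weight 1/432
  (W=1, U=2, X=1, Y=2, Z=1) weight 1/432
  (W=1, U=2, X=2, Y=0, Z=1) weight 1/360
  (W=1, U=2, X=2, Y=1, Z=1) weight 1/720
  (W=1, U=2, X=2, Y=2, Z=1) weight 1/360
  (W=1, U=2, X=3, Y=0, Z=1) weight 1/432
  (W=1, U=2, X=3, Y=1, Z=1) weight 1/432
  (W=1, U=3, X=1, Y=0, Z=0) weight 1/216
  … 27 more
Group by U:
  weight(U=2) = 1/24
  weight(U=3) = 1/12
Total weight = 1/24 + 1/12 = 1/8
P(U=2 | obs) = 1/24 / 1/8 = 1/3
P(U=3 | obs) = 1/12 / 1/8 = 2/3

P(U=2) = 1/3, P(U=3) = 2/3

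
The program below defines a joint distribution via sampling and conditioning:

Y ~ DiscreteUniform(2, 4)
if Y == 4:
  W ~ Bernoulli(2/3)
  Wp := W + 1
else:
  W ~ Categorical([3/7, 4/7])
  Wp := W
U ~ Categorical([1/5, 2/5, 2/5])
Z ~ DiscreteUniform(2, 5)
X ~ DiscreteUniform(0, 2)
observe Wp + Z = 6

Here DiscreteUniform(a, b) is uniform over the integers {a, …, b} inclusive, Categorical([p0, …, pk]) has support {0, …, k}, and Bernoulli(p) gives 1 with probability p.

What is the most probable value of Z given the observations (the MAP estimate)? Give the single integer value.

Enumerate traces; 36 have nonzero weight after conditioning:
  (Y=2, W=1, U=0, Z=5, X=0) weight 1/315
  (Y=2, W=1, U=0, Z=5, X=1) weight 1/315
  (Y=2, W=1, U=0, Z=5, X=2) weight 1/315
  (Y=2, W=1, U=1, Z=5, X=0) weight 2/315
  (Y=2, W=1, U=1, Z=5, X=1) weight 2/315
  (Y=2, W=1, U=1, Z=5, X=2) weight 2/315
  (Y=2, W=1, U=2, Z=5, X=0) weight 2/315
  (Y=2, W=1, U=2, Z=5, X=1) weight 2/315
  (Y=4, W=1, U=0, Z=4, X=0) weight 1/270
  … 27 more
Group by Z:
  weight(Z=4) = 1/18
  weight(Z=5) = 31/252
Total weight = 1/18 + 31/252 = 5/28
P(Z=4 | obs) = 1/18 / 5/28 = 14/45
P(Z=5 | obs) = 31/252 / 5/28 = 31/45
argmax = 5

argmax_v P(Z = v | obs) = 5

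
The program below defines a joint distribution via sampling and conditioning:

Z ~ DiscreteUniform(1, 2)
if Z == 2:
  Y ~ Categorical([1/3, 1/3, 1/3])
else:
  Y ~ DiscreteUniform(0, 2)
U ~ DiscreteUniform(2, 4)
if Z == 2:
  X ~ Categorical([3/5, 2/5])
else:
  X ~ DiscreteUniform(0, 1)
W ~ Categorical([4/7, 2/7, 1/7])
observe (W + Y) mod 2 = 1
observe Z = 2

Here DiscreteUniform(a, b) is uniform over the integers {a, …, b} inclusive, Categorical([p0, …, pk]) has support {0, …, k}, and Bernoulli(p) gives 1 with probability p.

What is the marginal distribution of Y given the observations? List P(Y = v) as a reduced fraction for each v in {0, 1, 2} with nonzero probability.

Enumerate traces; 24 have nonzero weight after conditioning:
  (Z=2, Y=0, U=2, X=0, W=1) weight 1/105
  (Z=2, Y=0, U=2, X=1, W=1) weight 2/315
  (Z=2, Y=0, U=3, X=0, W=1) weight 1/105
  (Z=2, Y=0, U=3, X=1, W=1) weight 2/315
  (Z=2, Y=0, U=4, X=0, W=1) weight 1/105
  (Z=2, Y=0, U=4, X=1, W=1) weight 2/315
  (Z=2, Y=1, U=2, X=0, W=0) weight 2/105
  (Z=2, Y=1, U=2, X=0, W=2) weight 1/210
  (Z=2, Y=2, U=2, X=0, W=1) weight 1/105
  … 15 more
Group by Y:
  weight(Y=0) = 1/21
  weight(Y=1) = 5/42
  weight(Y=2) = 1/21
Total weight = 1/21 + 5/42 + 1/21 = 3/14
P(Y=0 | obs) = 1/21 / 3/14 = 2/9
P(Y=1 | obs) = 5/42 / 3/14 = 5/9
P(Y=2 | obs) = 1/21 / 3/14 = 2/9

P(Y=0) = 2/9, P(Y=1) = 5/9, P(Y=2) = 2/9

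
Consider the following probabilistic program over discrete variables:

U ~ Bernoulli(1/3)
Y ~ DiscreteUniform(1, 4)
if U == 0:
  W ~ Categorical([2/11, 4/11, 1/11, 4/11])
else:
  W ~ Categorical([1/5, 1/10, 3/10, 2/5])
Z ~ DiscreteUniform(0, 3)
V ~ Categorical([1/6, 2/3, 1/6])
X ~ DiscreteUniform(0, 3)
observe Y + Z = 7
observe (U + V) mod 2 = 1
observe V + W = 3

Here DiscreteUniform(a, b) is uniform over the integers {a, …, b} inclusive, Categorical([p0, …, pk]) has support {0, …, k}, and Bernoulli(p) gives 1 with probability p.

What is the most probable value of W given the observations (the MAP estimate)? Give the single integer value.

Enumerate traces; 12 have nonzero weight after conditioning:
  (U=0, Y=4, W=2, Z=3, V=1, X=0) weight 1/1584
  (U=0, Y=4, W=2, Z=3, V=1, X=1) weight 1/1584
  (U=0, Y=4, W=2, Z=3, V=1, X=2) weight 1/1584
  (U=0, Y=4, W=2, Z=3, V=1, X=3) weight 1/1584
  (U=1, Y=4, W=1, Z=3, V=2, X=0) weight 1/11520
  (U=1, Y=4, W=1, Z=3, V=2, X=1) weight 1/11520
  (U=1, Y=4, W=1, Z=3, V=2, X=2) weight 1/11520
  (U=1, Y=4, W=1, Z=3, V=2, X=3) weight 1/11520
  (U=1, Y=4, W=3, Z=3, V=0, X=0) weight 1/2880
  … 3 more
Group by W:
  weight(W=1) = 1/2880
  weight(W=2) = 1/396
  weight(W=3) = 1/720
Total weight = 1/2880 + 1/396 + 1/720 = 3/704
P(W=1 | obs) = 1/2880 / 3/704 = 11/135
P(W=2 | obs) = 1/396 / 3/704 = 16/27
P(W=3 | obs) = 1/720 / 3/704 = 44/135
argmax = 2

argmax_v P(W = v | obs) = 2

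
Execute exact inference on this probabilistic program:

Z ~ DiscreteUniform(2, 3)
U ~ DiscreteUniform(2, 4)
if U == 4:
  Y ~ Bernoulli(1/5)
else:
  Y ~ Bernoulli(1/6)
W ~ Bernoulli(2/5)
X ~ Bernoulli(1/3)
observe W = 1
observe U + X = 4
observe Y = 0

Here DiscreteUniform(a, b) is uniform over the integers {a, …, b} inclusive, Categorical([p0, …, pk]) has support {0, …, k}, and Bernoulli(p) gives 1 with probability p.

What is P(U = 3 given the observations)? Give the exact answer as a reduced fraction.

Enumerate traces; 4 have nonzero weight after conditioning:
  (Z=2, U=3, Y=0, W=1, X=1) weight 1/54
  (Z=2, U=4, Y=0, W=1, X=0) weight 8/225
  (Z=3, U=3, Y=0, W=1, X=1) weight 1/54
  (Z=3, U=4, Y=0, W=1, X=0) weight 8/225
Group by U:
  weight(U=3) = 1/27
  weight(U=4) = 16/225
Total weight = 1/27 + 16/225 = 73/675
P(U=3 | obs) = 1/27 / 73/675 = 25/73
P(U=4 | obs) = 16/225 / 73/675 = 48/73

P(U = 3 | obs) = 25/73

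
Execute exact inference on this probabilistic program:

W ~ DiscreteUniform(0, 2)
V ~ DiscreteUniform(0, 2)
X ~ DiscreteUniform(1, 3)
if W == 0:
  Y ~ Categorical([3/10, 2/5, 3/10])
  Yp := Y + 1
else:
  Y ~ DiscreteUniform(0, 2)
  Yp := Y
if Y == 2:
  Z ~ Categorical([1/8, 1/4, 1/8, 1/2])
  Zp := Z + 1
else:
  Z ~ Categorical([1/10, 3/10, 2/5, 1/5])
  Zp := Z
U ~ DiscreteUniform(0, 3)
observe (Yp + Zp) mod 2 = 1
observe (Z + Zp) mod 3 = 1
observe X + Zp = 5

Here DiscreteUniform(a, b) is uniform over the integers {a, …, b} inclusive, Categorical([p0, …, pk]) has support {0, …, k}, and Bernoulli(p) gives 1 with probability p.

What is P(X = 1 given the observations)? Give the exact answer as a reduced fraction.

Enumerate traces; 48 have nonzero weight after conditioning:
  (W=0, V=0, X=1, Y=2, Z=3, U=0) weight 1/720
  (W=0, V=0, X=1, Y=2, Z=3, U=1) weight 1/720
  (W=0, V=0, X=1, Y=2, Z=3, U=2) weight 1/720
  (W=0, V=0, X=1, Y=2, Z=3, U=3) weight 1/720
  (W=0, V=0, X=3, Y=0, Z=2, U=0) weight 1/900
  (W=0, V=0, X=3, Y=0, Z=2, U=1) weight 1/900
  (W=0, V=0, X=3, Y=0, Z=2, U=2) weight 1/900
  (W=0, V=0, X=3, Y=0, Z=2, U=3) weight 1/900
  … 40 more
Group by X:
  weight(X=1) = 1/60
  weight(X=3) = 29/675
Total weight = 1/60 + 29/675 = 161/2700
P(X=1 | obs) = 1/60 / 161/2700 = 45/161
P(X=3 | obs) = 29/675 / 161/2700 = 116/161

P(X = 1 | obs) = 45/161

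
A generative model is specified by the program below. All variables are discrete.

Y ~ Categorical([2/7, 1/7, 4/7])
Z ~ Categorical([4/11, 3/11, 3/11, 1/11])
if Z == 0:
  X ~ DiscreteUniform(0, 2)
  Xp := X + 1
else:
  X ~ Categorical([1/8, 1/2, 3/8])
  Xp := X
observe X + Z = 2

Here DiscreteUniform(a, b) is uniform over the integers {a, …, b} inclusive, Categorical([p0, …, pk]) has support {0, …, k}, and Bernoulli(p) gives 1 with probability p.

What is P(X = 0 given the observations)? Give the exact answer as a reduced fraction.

Enumerate traces; 9 have nonzero weight after conditioning:
  (Y=0, Z=0, X=2) weight 8/231
  (Y=0, Z=1, X=1) weight 3/77
  (Y=0, Z=2, X=0) weight 3/308
  (Y=1, Z=0, X=2) weight 4/231
  (Y=1, Z=1, X=1) weight 3/154
  (Y=1, Z=2, X=0) weight 3/616
  (Y=2, Z=0, X=2) weight 16/231
  (Y=2, Z=1, X=1) weight 6/77
  … 1 more
Group by X:
  weight(X=0) = 3/88
  weight(X=1) = 3/22
  weight(X=2) = 4/33
Total weight = 3/88 + 3/22 + 4/33 = 7/24
P(X=0 | obs) = 3/88 / 7/24 = 9/77
P(X=1 | obs) = 3/22 / 7/24 = 36/77
P(X=2 | obs) = 4/33 / 7/24 = 32/77

P(X = 0 | obs) = 9/77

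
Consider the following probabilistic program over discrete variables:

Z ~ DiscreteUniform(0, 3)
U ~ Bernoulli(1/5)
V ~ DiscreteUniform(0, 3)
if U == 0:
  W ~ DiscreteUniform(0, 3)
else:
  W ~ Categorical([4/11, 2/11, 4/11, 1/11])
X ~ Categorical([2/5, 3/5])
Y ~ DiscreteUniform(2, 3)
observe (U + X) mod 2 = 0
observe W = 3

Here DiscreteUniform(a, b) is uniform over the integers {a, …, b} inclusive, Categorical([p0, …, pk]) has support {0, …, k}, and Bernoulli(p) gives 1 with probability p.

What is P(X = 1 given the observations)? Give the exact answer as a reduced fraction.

Enumerate traces; 64 have nonzero weight after conditioning:
  (Z=0, U=0, V=0, W=3, X=0, Y=2) weight 1/400
  (Z=0, U=0, V=0, W=3, X=0, Y=3) weight 1/400
  (Z=0, U=0, V=1, W=3, X=0, Y=2) weight 1/400
  (Z=0, U=0, V=1, W=3, X=0, Y=3) weight 1/400
  (Z=0, U=0, V=2, W=3, X=0, Y=2) weight 1/400
  (Z=0, U=0, V=2, W=3, X=0, Y=3) weight 1/400
  (Z=0, U=0, V=3, W=3, X=0, Y=2) weight 1/400
  (Z=0, U=0, V=3, W=3, X=0, Y=3) weight 1/400
  (Z=0, U=1, V=0, W=3, X=1, Y=2) weight 3/8800
  … 55 more
Group by X:
  weight(X=0) = 2/25
  weight(X=1) = 3/275
Total weight = 2/25 + 3/275 = 1/11
P(X=0 | obs) = 2/25 / 1/11 = 22/25
P(X=1 | obs) = 3/275 / 1/11 = 3/25

P(X = 1 | obs) = 3/25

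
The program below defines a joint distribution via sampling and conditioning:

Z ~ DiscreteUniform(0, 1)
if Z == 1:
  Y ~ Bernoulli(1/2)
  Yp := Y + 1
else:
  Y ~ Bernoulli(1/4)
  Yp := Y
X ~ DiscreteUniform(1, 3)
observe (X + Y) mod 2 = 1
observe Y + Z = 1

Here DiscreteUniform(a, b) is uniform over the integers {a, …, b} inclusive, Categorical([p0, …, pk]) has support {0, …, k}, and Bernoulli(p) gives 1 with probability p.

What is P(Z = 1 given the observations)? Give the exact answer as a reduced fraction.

P(Z = 1 | obs) = 4/5

Enumerate traces; 3 have nonzero weight after conditioning:
  (Z=0, Y=1, X=2) weight 1/24
  (Z=1, Y=0, X=1) weight 1/12
  (Z=1, Y=0, X=3) weight 1/12
Group by Z:
  weight(Z=0) = 1/24
  weight(Z=1) = 1/6
Total weight = 1/24 + 1/6 = 5/24
P(Z=0 | obs) = 1/24 / 5/24 = 1/5
P(Z=1 | obs) = 1/6 / 5/24 = 4/5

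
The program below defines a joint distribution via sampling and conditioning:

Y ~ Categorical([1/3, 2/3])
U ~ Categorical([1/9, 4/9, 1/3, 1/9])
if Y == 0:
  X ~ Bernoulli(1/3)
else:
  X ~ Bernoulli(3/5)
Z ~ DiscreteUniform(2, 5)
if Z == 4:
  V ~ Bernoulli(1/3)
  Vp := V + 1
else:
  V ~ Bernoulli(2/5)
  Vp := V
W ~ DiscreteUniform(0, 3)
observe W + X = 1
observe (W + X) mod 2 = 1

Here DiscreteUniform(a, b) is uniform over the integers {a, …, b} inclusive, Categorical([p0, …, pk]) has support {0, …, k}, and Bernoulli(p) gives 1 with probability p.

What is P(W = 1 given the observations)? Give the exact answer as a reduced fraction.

P(W = 1 | obs) = 22/45

Enumerate traces; 128 have nonzero weight after conditioning:
  (Y=0, U=0, X=0, Z=2, V=0, W=1) weight 1/1080
  (Y=0, U=0, X=0, Z=2, V=1, W=1) weight 1/1620
  (Y=0, U=0, X=0, Z=3, V=0, W=1) weight 1/1080
  (Y=0, U=0, X=0, Z=3, V=1, W=1) weight 1/1620
  (Y=0, U=0, X=0, Z=4, V=0, W=1) weight 1/972
  (Y=0, U=0, X=0, Z=4, V=1, W=1) weight 1/1944
  (Y=0, U=0, X=0, Z=5, V=0, W=1) weight 1/1080
  (Y=0, U=0, X=0, Z=5, V=1, W=1) weight 1/1620
  (Y=0, U=0, X=1, Z=2, V=0, W=0) weight 1/2160
  … 119 more
Group by W:
  weight(W=0) = 23/180
  weight(W=1) = 11/90
Total weight = 23/180 + 11/90 = 1/4
P(W=0 | obs) = 23/180 / 1/4 = 23/45
P(W=1 | obs) = 11/90 / 1/4 = 22/45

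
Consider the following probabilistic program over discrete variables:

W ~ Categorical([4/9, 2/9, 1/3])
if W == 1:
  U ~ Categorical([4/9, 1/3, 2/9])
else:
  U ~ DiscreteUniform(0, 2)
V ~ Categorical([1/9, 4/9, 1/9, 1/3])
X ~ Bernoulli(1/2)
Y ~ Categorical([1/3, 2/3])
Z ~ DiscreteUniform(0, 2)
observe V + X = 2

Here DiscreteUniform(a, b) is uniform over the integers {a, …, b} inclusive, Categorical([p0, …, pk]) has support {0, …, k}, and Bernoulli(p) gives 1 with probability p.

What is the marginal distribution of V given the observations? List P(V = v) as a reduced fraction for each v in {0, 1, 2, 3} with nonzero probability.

Enumerate traces; 108 have nonzero weight after conditioning:
  (W=0, U=0, V=1, X=1, Y=0, Z=0) weight 8/2187
  (W=0, U=0, V=1, X=1, Y=0, Z=1) weight 8/2187
  (W=0, U=0, V=1, X=1, Y=0, Z=2) weight 8/2187
  (W=0, U=0, V=1, X=1, Y=1, Z=0) weight 16/2187
  (W=0, U=0, V=1, X=1, Y=1, Z=1) weight 16/2187
  (W=0, U=0, V=1, X=1, Y=1, Z=2) weight 16/2187
  (W=0, U=0, V=2, X=0, Y=0, Z=0) weight 2/2187
  (W=0, U=0, V=2, X=0, Y=0, Z=1) weight 2/2187
  … 100 more
Group by V:
  weight(V=1) = 2/9
  weight(V=2) = 1/18
Total weight = 2/9 + 1/18 = 5/18
P(V=1 | obs) = 2/9 / 5/18 = 4/5
P(V=2 | obs) = 1/18 / 5/18 = 1/5

P(V=1) = 4/5, P(V=2) = 1/5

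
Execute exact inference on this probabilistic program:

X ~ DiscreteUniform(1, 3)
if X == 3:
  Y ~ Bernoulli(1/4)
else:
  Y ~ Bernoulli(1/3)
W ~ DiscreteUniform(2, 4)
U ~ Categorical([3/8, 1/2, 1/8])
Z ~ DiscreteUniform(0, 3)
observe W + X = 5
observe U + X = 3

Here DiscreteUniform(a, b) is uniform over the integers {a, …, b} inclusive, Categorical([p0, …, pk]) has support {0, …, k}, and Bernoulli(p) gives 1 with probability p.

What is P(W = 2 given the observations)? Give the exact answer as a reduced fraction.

P(W = 2 | obs) = 3/8

Enumerate traces; 24 have nonzero weight after conditioning:
  (X=1, Y=0, W=4, U=2, Z=0) weight 1/432
  (X=1, Y=0, W=4, U=2, Z=1) weight 1/432
  (X=1, Y=0, W=4, U=2, Z=2) weight 1/432
  (X=1, Y=0, W=4, U=2, Z=3) weight 1/432
  (X=1, Y=1, W=4, U=2, Z=0) weight 1/864
  (X=1, Y=1, W=4, U=2, Z=1) weight 1/864
  (X=1, Y=1, W=4, U=2, Z=2) weight 1/864
  (X=1, Y=1, W=4, U=2, Z=3) weight 1/864
  (X=2, Y=0, W=3, U=1, Z=0) weight 1/108
  (X=3, Y=0, W=2, U=0, Z=0) weight 1/128
  … 14 more
Group by W:
  weight(W=2) = 1/24
  weight(W=3) = 1/18
  weight(W=4) = 1/72
Total weight = 1/24 + 1/18 + 1/72 = 1/9
P(W=2 | obs) = 1/24 / 1/9 = 3/8
P(W=3 | obs) = 1/18 / 1/9 = 1/2
P(W=4 | obs) = 1/72 / 1/9 = 1/8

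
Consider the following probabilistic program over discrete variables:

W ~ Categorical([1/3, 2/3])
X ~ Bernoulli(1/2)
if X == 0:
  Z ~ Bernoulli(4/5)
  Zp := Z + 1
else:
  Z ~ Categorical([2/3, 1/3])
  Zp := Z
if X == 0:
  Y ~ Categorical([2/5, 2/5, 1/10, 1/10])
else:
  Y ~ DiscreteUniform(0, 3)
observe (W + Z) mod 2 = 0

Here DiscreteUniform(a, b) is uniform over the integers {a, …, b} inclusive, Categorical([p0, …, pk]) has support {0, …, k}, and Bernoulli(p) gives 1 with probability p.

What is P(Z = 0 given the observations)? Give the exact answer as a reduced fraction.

Enumerate traces; 16 have nonzero weight after conditioning:
  (W=0, X=0, Z=0, Y=0) weight 1/75
  (W=0, X=0, Z=0, Y=1) weight 1/75
  (W=0, X=0, Z=0, Y=2) weight 1/300
  (W=0, X=0, Z=0, Y=3) weight 1/300
  (W=0, X=1, Z=0, Y=0) weight 1/36
  (W=0, X=1, Z=0, Y=1) weight 1/36
  (W=0, X=1, Z=0, Y=2) weight 1/36
  (W=0, X=1, Z=0, Y=3) weight 1/36
  (W=1, X=0, Z=1, Y=0) weight 8/75
  … 7 more
Group by Z:
  weight(Z=0) = 13/90
  weight(Z=1) = 17/45
Total weight = 13/90 + 17/45 = 47/90
P(Z=0 | obs) = 13/90 / 47/90 = 13/47
P(Z=1 | obs) = 17/45 / 47/90 = 34/47

P(Z = 0 | obs) = 13/47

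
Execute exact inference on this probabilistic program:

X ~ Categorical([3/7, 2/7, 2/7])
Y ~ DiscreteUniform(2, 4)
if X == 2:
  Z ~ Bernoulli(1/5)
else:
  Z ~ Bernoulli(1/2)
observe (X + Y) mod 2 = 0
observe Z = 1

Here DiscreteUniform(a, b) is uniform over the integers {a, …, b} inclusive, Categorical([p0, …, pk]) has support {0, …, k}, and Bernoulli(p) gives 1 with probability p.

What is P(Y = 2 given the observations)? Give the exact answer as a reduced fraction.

Enumerate traces; 5 have nonzero weight after conditioning:
  (X=0, Y=2, Z=1) weight 1/14
  (X=0, Y=4, Z=1) weight 1/14
  (X=1, Y=3, Z=1) weight 1/21
  (X=2, Y=2, Z=1) weight 2/105
  (X=2, Y=4, Z=1) weight 2/105
Group by Y:
  weight(Y=2) = 19/210
  weight(Y=3) = 1/21
  weight(Y=4) = 19/210
Total weight = 19/210 + 1/21 + 19/210 = 8/35
P(Y=2 | obs) = 19/210 / 8/35 = 19/48
P(Y=3 | obs) = 1/21 / 8/35 = 5/24
P(Y=4 | obs) = 19/210 / 8/35 = 19/48

P(Y = 2 | obs) = 19/48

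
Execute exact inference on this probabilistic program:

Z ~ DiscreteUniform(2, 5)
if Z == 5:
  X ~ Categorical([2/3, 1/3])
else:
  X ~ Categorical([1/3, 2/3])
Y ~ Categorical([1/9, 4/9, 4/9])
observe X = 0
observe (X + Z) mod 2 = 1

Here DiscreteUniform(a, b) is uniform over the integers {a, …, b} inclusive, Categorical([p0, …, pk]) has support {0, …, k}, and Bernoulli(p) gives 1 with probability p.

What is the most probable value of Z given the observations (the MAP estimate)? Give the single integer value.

Enumerate traces; 6 have nonzero weight after conditioning:
  (Z=3, X=0, Y=0) weight 1/108
  (Z=3, X=0, Y=1) weight 1/27
  (Z=3, X=0, Y=2) weight 1/27
  (Z=5, X=0, Y=0) weight 1/54
  (Z=5, X=0, Y=1) weight 2/27
  (Z=5, X=0, Y=2) weight 2/27
Group by Z:
  weight(Z=3) = 1/12
  weight(Z=5) = 1/6
Total weight = 1/12 + 1/6 = 1/4
P(Z=3 | obs) = 1/12 / 1/4 = 1/3
P(Z=5 | obs) = 1/6 / 1/4 = 2/3
argmax = 5

argmax_v P(Z = v | obs) = 5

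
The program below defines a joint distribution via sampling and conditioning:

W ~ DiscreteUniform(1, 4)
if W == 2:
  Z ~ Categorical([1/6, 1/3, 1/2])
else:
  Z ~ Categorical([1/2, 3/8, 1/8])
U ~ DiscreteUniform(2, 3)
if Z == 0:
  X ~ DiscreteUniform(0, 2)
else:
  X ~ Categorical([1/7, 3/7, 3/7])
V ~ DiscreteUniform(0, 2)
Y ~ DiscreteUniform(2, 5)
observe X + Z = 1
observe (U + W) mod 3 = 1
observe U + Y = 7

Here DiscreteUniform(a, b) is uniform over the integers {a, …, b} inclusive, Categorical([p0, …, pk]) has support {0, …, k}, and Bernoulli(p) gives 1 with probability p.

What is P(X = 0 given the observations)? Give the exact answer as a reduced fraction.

Enumerate traces; 18 have nonzero weight after conditioning:
  (W=1, Z=0, U=3, X=1, V=0, Y=4) weight 1/576
  (W=1, Z=0, U=3, X=1, V=1, Y=4) weight 1/576
  (W=1, Z=0, U=3, X=1, V=2, Y=4) weight 1/576
  (W=1, Z=1, U=3, X=0, V=0, Y=4) weight 1/1792
  (W=1, Z=1, U=3, X=0, V=1, Y=4) weight 1/1792
  (W=1, Z=1, U=3, X=0, V=2, Y=4) weight 1/1792
  (W=2, Z=0, U=2, X=1, V=0, Y=5) weight 1/1728
  (W=2, Z=0, U=2, X=1, V=1, Y=5) weight 1/1728
  … 10 more
Group by X:
  weight(X=0) = 13/2688
  weight(X=1) = 7/576
Total weight = 13/2688 + 7/576 = 137/8064
P(X=0 | obs) = 13/2688 / 137/8064 = 39/137
P(X=1 | obs) = 7/576 / 137/8064 = 98/137

P(X = 0 | obs) = 39/137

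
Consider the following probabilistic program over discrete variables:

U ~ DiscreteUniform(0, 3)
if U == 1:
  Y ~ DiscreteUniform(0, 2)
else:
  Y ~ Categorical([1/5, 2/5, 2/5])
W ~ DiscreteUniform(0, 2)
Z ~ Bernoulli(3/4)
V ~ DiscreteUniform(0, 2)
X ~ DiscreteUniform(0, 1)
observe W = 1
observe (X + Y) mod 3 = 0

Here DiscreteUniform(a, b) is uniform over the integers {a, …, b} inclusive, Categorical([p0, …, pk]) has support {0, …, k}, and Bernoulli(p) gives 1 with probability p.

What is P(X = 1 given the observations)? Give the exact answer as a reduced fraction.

P(X = 1 | obs) = 23/37

Enumerate traces; 48 have nonzero weight after conditioning:
  (U=0, Y=0, W=1, Z=0, V=0, X=0) weight 1/1440
  (U=0, Y=0, W=1, Z=0, V=1, X=0) weight 1/1440
  (U=0, Y=0, W=1, Z=0, V=2, X=0) weight 1/1440
  (U=0, Y=0, W=1, Z=1, V=0, X=0) weight 1/480
  (U=0, Y=0, W=1, Z=1, V=1, X=0) weight 1/480
  (U=0, Y=0, W=1, Z=1, V=2, X=0) weight 1/480
  (U=0, Y=2, W=1, Z=0, V=0, X=1) weight 1/720
  (U=0, Y=2, W=1, Z=0, V=1, X=1) weight 1/720
  … 40 more
Group by X:
  weight(X=0) = 7/180
  weight(X=1) = 23/360
Total weight = 7/180 + 23/360 = 37/360
P(X=0 | obs) = 7/180 / 37/360 = 14/37
P(X=1 | obs) = 23/360 / 37/360 = 23/37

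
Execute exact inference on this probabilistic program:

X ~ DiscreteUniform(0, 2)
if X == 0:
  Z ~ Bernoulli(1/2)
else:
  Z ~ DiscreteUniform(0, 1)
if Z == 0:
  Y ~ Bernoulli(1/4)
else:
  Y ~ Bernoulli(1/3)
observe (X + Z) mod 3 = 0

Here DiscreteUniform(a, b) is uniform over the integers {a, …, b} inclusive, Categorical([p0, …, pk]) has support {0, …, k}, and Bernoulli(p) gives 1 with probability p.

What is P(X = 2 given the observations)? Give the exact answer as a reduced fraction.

Enumerate traces; 4 have nonzero weight after conditioning:
  (X=0, Z=0, Y=0) weight 1/8
  (X=0, Z=0, Y=1) weight 1/24
  (X=2, Z=1, Y=0) weight 1/9
  (X=2, Z=1, Y=1) weight 1/18
Group by X:
  weight(X=0) = 1/6
  weight(X=2) = 1/6
Total weight = 1/6 + 1/6 = 1/3
P(X=0 | obs) = 1/6 / 1/3 = 1/2
P(X=2 | obs) = 1/6 / 1/3 = 1/2

P(X = 2 | obs) = 1/2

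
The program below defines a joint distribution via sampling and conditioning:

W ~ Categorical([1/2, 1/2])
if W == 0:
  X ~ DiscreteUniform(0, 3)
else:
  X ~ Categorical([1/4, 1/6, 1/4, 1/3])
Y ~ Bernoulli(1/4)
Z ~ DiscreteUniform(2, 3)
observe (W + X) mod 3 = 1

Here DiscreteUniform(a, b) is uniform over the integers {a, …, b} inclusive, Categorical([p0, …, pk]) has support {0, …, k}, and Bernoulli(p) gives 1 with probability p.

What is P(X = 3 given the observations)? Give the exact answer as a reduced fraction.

P(X = 3 | obs) = 2/5

Enumerate traces; 12 have nonzero weight after conditioning:
  (W=0, X=1, Y=0, Z=2) weight 3/64
  (W=0, X=1, Y=0, Z=3) weight 3/64
  (W=0, X=1, Y=1, Z=2) weight 1/64
  (W=0, X=1, Y=1, Z=3) weight 1/64
  (W=1, X=0, Y=0, Z=2) weight 3/64
  (W=1, X=0, Y=0, Z=3) weight 3/64
  (W=1, X=0, Y=1, Z=2) weight 1/64
  (W=1, X=0, Y=1, Z=3) weight 1/64
  (W=1, X=3, Y=0, Z=2) weight 1/16
  … 3 more
Group by X:
  weight(X=0) = 1/8
  weight(X=1) = 1/8
  weight(X=3) = 1/6
Total weight = 1/8 + 1/8 + 1/6 = 5/12
P(X=0 | obs) = 1/8 / 5/12 = 3/10
P(X=1 | obs) = 1/8 / 5/12 = 3/10
P(X=3 | obs) = 1/6 / 5/12 = 2/5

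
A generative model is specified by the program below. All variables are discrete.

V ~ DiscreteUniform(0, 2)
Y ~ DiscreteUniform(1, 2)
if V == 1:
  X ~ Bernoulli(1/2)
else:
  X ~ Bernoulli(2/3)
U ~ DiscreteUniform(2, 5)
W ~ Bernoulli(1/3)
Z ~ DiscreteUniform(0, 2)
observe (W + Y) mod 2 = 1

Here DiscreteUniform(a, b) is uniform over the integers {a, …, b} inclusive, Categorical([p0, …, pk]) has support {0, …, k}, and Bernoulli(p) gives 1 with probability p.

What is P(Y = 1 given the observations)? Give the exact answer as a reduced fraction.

P(Y = 1 | obs) = 2/3

Enumerate traces; 144 have nonzero weight after conditioning:
  (V=0, Y=1, X=0, U=2, W=0, Z=0) weight 1/324
  (V=0, Y=1, X=0, U=2, W=0, Z=1) weight 1/324
  (V=0, Y=1, X=0, U=2, W=0, Z=2) weight 1/324
  (V=0, Y=1, X=0, U=3, W=0, Z=0) weight 1/324
  (V=0, Y=1, X=0, U=3, W=0, Z=1) weight 1/324
  (V=0, Y=1, X=0, U=3, W=0, Z=2) weight 1/324
  (V=0, Y=1, X=0, U=4, W=0, Z=0) weight 1/324
  (V=0, Y=1, X=0, U=4, W=0, Z=1) weight 1/324
  (V=0, Y=2, X=0, U=2, W=1, Z=0) weight 1/648
  … 135 more
Group by Y:
  weight(Y=1) = 1/3
  weight(Y=2) = 1/6
Total weight = 1/3 + 1/6 = 1/2
P(Y=1 | obs) = 1/3 / 1/2 = 2/3
P(Y=2 | obs) = 1/6 / 1/2 = 1/3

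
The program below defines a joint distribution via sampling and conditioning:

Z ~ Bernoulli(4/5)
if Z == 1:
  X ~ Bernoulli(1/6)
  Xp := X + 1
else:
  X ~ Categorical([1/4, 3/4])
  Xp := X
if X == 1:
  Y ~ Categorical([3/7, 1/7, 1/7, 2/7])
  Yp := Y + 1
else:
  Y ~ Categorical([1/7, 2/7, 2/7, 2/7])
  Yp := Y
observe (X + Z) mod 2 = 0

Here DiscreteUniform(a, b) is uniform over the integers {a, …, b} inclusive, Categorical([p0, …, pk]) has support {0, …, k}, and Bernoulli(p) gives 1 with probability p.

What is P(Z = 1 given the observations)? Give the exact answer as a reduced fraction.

P(Z = 1 | obs) = 8/11

Enumerate traces; 8 have nonzero weight after conditioning:
  (Z=0, X=0, Y=0) weight 1/140
  (Z=0, X=0, Y=1) weight 1/70
  (Z=0, X=0, Y=2) weight 1/70
  (Z=0, X=0, Y=3) weight 1/70
  (Z=1, X=1, Y=0) weight 2/35
  (Z=1, X=1, Y=1) weight 2/105
  (Z=1, X=1, Y=2) weight 2/105
  (Z=1, X=1, Y=3) weight 4/105
Group by Z:
  weight(Z=0) = 1/20
  weight(Z=1) = 2/15
Total weight = 1/20 + 2/15 = 11/60
P(Z=0 | obs) = 1/20 / 11/60 = 3/11
P(Z=1 | obs) = 2/15 / 11/60 = 8/11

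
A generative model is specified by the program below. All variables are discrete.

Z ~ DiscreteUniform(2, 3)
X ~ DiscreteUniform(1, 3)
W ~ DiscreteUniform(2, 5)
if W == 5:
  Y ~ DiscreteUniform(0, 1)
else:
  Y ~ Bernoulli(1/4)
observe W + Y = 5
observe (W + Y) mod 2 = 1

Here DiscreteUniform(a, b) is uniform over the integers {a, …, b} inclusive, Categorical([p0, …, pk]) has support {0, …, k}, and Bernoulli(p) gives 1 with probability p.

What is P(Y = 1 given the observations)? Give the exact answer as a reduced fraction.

Enumerate traces; 12 have nonzero weight after conditioning:
  (Z=2, X=1, W=4, Y=1) weight 1/96
  (Z=2, X=1, W=5, Y=0) weight 1/48
  (Z=2, X=2, W=4, Y=1) weight 1/96
  (Z=2, X=2, W=5, Y=0) weight 1/48
  (Z=2, X=3, W=4, Y=1) weight 1/96
  (Z=2, X=3, W=5, Y=0) weight 1/48
  (Z=3, X=1, W=4, Y=1) weight 1/96
  (Z=3, X=1, W=5, Y=0) weight 1/48
  … 4 more
Group by Y:
  weight(Y=0) = 1/8
  weight(Y=1) = 1/16
Total weight = 1/8 + 1/16 = 3/16
P(Y=0 | obs) = 1/8 / 3/16 = 2/3
P(Y=1 | obs) = 1/16 / 3/16 = 1/3

P(Y = 1 | obs) = 1/3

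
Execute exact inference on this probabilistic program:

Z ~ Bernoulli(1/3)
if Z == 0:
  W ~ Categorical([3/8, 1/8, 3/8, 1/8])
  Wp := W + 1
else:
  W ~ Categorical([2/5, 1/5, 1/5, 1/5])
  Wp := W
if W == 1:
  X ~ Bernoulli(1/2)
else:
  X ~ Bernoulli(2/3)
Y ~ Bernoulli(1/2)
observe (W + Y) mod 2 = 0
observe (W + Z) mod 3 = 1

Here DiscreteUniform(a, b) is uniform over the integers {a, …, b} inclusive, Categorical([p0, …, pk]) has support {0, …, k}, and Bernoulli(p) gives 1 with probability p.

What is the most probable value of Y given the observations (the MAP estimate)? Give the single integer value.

argmax_v P(Y = v | obs) = 1

Enumerate traces; 6 have nonzero weight after conditioning:
  (Z=0, W=1, X=0, Y=1) weight 1/48
  (Z=0, W=1, X=1, Y=1) weight 1/48
  (Z=1, W=0, X=0, Y=0) weight 1/45
  (Z=1, W=0, X=1, Y=0) weight 2/45
  (Z=1, W=3, X=0, Y=1) weight 1/90
  (Z=1, W=3, X=1, Y=1) weight 1/45
Group by Y:
  weight(Y=0) = 1/15
  weight(Y=1) = 3/40
Total weight = 1/15 + 3/40 = 17/120
P(Y=0 | obs) = 1/15 / 17/120 = 8/17
P(Y=1 | obs) = 3/40 / 17/120 = 9/17
argmax = 1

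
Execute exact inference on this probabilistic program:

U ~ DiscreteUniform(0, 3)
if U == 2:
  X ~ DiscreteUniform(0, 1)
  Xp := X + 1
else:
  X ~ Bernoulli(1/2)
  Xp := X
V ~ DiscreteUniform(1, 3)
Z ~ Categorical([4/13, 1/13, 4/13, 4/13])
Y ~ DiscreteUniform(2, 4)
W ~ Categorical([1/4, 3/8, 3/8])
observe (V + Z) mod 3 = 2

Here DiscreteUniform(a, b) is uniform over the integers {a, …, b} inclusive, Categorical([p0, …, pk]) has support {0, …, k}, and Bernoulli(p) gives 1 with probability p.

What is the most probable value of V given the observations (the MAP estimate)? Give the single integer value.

argmax_v P(V = v | obs) = 2

Enumerate traces; 288 have nonzero weight after conditioning:
  (U=0, X=0, V=1, Z=1, Y=2, W=0) weight 1/3744
  (U=0, X=0, V=1, Z=1, Y=2, W=1) weight 1/2496
  (U=0, X=0, V=1, Z=1, Y=2, W=2) weight 1/2496
  (U=0, X=0, V=1, Z=1, Y=3, W=0) weight 1/3744
  (U=0, X=0, V=1, Z=1, Y=3, W=1) weight 1/2496
  (U=0, X=0, V=1, Z=1, Y=3, W=2) weight 1/2496
  (U=0, X=0, V=1, Z=1, Y=4, W=0) weight 1/3744
  (U=0, X=0, V=1, Z=1, Y=4, W=1) weight 1/2496
  (U=0, X=0, V=2, Z=0, Y=2, W=0) weight 1/936
  (U=0, X=0, V=3, Z=2, Y=2, W=0) weight 1/936
  … 278 more
Group by V:
  weight(V=1) = 1/39
  weight(V=2) = 8/39
  weight(V=3) = 4/39
Total weight = 1/39 + 8/39 + 4/39 = 1/3
P(V=1 | obs) = 1/39 / 1/3 = 1/13
P(V=2 | obs) = 8/39 / 1/3 = 8/13
P(V=3 | obs) = 4/39 / 1/3 = 4/13
argmax = 2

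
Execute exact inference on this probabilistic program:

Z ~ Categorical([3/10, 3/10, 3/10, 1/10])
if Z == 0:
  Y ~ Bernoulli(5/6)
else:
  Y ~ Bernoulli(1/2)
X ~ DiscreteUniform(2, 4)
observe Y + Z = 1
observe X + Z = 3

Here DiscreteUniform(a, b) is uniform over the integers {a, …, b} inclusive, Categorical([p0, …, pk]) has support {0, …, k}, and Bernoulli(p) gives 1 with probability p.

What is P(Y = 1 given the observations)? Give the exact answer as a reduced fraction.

P(Y = 1 | obs) = 5/8

Enumerate traces; 2 have nonzero weight after conditioning:
  (Z=0, Y=1, X=3) weight 1/12
  (Z=1, Y=0, X=2) weight 1/20
Group by Y:
  weight(Y=0) = 1/20
  weight(Y=1) = 1/12
Total weight = 1/20 + 1/12 = 2/15
P(Y=0 | obs) = 1/20 / 2/15 = 3/8
P(Y=1 | obs) = 1/12 / 2/15 = 5/8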